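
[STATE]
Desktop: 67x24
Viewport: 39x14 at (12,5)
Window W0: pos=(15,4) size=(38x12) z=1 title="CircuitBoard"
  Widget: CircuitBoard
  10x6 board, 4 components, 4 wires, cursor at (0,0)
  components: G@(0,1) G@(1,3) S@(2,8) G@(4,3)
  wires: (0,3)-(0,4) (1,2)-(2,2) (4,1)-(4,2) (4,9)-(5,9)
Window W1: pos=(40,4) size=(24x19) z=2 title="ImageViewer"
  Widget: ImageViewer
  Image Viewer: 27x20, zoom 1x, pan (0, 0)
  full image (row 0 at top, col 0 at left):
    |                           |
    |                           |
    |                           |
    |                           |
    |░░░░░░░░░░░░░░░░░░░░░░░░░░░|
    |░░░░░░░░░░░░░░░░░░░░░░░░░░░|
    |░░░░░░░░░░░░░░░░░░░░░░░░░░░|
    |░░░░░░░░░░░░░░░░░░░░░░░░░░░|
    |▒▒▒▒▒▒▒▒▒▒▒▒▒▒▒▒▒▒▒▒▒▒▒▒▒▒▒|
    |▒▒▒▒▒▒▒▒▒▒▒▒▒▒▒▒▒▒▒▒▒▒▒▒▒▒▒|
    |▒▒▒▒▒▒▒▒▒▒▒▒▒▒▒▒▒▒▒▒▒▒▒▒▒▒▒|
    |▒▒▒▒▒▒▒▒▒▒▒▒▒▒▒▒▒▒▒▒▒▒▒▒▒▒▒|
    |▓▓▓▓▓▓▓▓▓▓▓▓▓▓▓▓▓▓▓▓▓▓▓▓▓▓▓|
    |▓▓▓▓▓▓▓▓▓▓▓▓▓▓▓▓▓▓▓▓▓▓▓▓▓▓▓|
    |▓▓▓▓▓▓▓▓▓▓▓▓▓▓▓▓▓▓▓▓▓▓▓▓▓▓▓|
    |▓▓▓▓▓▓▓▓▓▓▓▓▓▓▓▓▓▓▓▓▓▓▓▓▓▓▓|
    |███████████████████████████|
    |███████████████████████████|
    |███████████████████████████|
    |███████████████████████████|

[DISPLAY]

   ┃ CircuitBoard           ┃ ImageView
   ┠────────────────────────┠──────────
   ┃   0 1 2 3 4 5 6 7 8 9  ┃          
   ┃0  [.]  G       · ─ ·   ┃          
   ┃                        ┃          
   ┃1           ·   G       ┃          
   ┃            │           ┃░░░░░░░░░░
   ┃2           ·           ┃░░░░░░░░░░
   ┃                        ┃░░░░░░░░░░
   ┃3                       ┃░░░░░░░░░░
   ┗━━━━━━━━━━━━━━━━━━━━━━━━┃▒▒▒▒▒▒▒▒▒▒
                            ┃▒▒▒▒▒▒▒▒▒▒
                            ┃▒▒▒▒▒▒▒▒▒▒
                            ┃▒▒▒▒▒▒▒▒▒▒


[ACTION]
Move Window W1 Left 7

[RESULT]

   ┃ CircuitBoard    ┃ ImageViewer     
   ┠─────────────────┠─────────────────
   ┃   0 1 2 3 4 5 6 ┃                 
   ┃0  [.]  G       ·┃                 
   ┃                 ┃                 
   ┃1           ·   G┃                 
   ┃            │    ┃░░░░░░░░░░░░░░░░░
   ┃2           ·    ┃░░░░░░░░░░░░░░░░░
   ┃                 ┃░░░░░░░░░░░░░░░░░
   ┃3                ┃░░░░░░░░░░░░░░░░░
   ┗━━━━━━━━━━━━━━━━━┃▒▒▒▒▒▒▒▒▒▒▒▒▒▒▒▒▒
                     ┃▒▒▒▒▒▒▒▒▒▒▒▒▒▒▒▒▒
                     ┃▒▒▒▒▒▒▒▒▒▒▒▒▒▒▒▒▒
                     ┃▒▒▒▒▒▒▒▒▒▒▒▒▒▒▒▒▒


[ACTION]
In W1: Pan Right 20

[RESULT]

   ┃ CircuitBoard    ┃ ImageViewer     
   ┠─────────────────┠─────────────────
   ┃   0 1 2 3 4 5 6 ┃                 
   ┃0  [.]  G       ·┃                 
   ┃                 ┃                 
   ┃1           ·   G┃                 
   ┃            │    ┃░░░░░░░          
   ┃2           ·    ┃░░░░░░░          
   ┃                 ┃░░░░░░░          
   ┃3                ┃░░░░░░░          
   ┗━━━━━━━━━━━━━━━━━┃▒▒▒▒▒▒▒          
                     ┃▒▒▒▒▒▒▒          
                     ┃▒▒▒▒▒▒▒          
                     ┃▒▒▒▒▒▒▒          


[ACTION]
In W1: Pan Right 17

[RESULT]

   ┃ CircuitBoard    ┃ ImageViewer     
   ┠─────────────────┠─────────────────
   ┃   0 1 2 3 4 5 6 ┃                 
   ┃0  [.]  G       ·┃                 
   ┃                 ┃                 
   ┃1           ·   G┃                 
   ┃            │    ┃                 
   ┃2           ·    ┃                 
   ┃                 ┃                 
   ┃3                ┃                 
   ┗━━━━━━━━━━━━━━━━━┃                 
                     ┃                 
                     ┃                 
                     ┃                 


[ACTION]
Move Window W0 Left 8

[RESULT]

cuitBoard            ┃ ImageViewer     
─────────────────────┠─────────────────
 1 2 3 4 5 6 7 8 9   ┃                 
.]  G       · ─ ·    ┃                 
                     ┃                 
        ·   G        ┃                 
        │            ┃                 
        ·            ┃                 
                     ┃                 
                     ┃                 
━━━━━━━━━━━━━━━━━━━━━┃                 
                     ┃                 
                     ┃                 
                     ┃                 


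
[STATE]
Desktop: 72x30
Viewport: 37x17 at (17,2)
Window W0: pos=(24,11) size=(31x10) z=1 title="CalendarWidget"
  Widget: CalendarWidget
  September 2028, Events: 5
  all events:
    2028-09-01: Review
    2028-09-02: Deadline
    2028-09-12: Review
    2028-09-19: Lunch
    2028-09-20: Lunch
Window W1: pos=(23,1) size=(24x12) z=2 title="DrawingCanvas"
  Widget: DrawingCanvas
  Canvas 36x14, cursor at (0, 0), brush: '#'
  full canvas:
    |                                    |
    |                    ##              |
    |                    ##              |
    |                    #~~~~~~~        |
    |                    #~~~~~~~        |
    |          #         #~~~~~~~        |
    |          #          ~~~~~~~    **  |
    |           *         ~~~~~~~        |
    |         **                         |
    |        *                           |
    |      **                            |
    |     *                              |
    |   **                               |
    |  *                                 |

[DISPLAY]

      ┃ DrawingCanvas        ┃       
      ┠──────────────────────┨       
      ┃+                     ┃       
      ┃                    ##┃       
      ┃                    ##┃       
      ┃                    #~┃       
      ┃                    #~┃       
      ┃          #         #~┃       
      ┃          #          ~┃       
      ┃           *         ~┃━━━━━━━
      ┗━━━━━━━━━━━━━━━━━━━━━━┛       
       ┠─────────────────────────────
       ┃        September 2028       
       ┃Mo Tu We Th Fr Sa Su         
       ┃             1*  2*  3       
       ┃ 4  5  6  7  8  9 10         
       ┃11 12* 13 14 15 16 17        


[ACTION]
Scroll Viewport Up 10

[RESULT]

                                     
      ┏━━━━━━━━━━━━━━━━━━━━━━┓       
      ┃ DrawingCanvas        ┃       
      ┠──────────────────────┨       
      ┃+                     ┃       
      ┃                    ##┃       
      ┃                    ##┃       
      ┃                    #~┃       
      ┃                    #~┃       
      ┃          #         #~┃       
      ┃          #          ~┃       
      ┃           *         ~┃━━━━━━━
      ┗━━━━━━━━━━━━━━━━━━━━━━┛       
       ┠─────────────────────────────
       ┃        September 2028       
       ┃Mo Tu We Th Fr Sa Su         
       ┃             1*  2*  3       


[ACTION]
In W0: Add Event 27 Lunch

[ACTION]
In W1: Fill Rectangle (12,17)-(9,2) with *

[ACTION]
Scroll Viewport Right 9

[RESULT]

                                     
━━━━━━━━━━━━━━━━━━━━┓                
rawingCanvas        ┃                
────────────────────┨                
                    ┃                
                  ##┃                
                  ##┃                
                  #~┃                
                  #~┃                
        #         #~┃                
        #          ~┃                
         *         ~┃━━━━━━━┓        
━━━━━━━━━━━━━━━━━━━━┛       ┃        
────────────────────────────┨        
       September 2028       ┃        
o Tu We Th Fr Sa Su         ┃        
            1*  2*  3       ┃        


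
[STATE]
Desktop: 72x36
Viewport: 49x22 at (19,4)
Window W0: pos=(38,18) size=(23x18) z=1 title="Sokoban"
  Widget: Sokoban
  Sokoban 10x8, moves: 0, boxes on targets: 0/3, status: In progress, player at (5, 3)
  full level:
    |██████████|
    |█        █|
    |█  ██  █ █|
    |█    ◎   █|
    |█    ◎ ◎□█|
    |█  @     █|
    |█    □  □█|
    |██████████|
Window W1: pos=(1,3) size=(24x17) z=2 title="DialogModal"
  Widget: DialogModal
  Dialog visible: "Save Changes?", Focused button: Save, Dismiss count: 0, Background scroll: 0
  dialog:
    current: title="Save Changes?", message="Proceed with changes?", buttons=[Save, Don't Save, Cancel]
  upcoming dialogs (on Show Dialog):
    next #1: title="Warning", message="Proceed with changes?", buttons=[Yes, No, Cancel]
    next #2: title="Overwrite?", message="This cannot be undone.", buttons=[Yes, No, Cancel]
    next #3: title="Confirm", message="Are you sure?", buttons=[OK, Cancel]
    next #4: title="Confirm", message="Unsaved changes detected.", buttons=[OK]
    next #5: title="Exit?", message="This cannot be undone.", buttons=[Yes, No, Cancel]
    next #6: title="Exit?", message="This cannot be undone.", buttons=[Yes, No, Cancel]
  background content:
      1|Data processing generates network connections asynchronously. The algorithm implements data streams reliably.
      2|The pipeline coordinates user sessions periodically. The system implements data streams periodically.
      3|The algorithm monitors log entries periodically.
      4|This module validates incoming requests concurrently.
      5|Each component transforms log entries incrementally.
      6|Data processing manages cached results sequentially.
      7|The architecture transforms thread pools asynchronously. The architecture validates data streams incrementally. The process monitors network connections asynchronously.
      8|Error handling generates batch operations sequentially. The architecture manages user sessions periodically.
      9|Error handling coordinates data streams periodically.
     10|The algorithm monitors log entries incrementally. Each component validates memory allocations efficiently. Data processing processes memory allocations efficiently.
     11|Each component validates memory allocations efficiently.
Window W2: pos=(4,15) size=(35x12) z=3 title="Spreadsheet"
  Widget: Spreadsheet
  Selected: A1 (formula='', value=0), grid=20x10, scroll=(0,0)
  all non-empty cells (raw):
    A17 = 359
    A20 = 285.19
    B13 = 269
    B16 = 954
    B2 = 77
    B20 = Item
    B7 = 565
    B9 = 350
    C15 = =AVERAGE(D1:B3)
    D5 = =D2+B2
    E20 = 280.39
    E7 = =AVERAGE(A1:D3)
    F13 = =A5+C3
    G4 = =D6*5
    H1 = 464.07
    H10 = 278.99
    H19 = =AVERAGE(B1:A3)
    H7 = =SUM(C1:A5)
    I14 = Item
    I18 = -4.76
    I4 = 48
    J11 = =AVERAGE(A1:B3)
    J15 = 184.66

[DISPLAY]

     ┃                                           
─────┨                                           
enera┃                                           
dinat┃                                           
itors┃                                           
ates ┃                                           
──┐fo┃                                           
  │ge┃                                           
ha│ns┃                                           
Sa│at┃                                           
──┘in┃                                           
━━━━━━━━━━━━━━━━━━━┓                             
                   ┃                             
───────────────────┨                             
                   ┃━━━━━━━━━━━━━━━━━━━━━┓       
 B       C       D ┃ Sokoban             ┃       
-------------------┃─────────────────────┨       
     0       0     ┃██████████           ┃       
    77       0     ┃█        █           ┃       
     0       0     ┃█  ██  █ █           ┃       
     0       0     ┃█    ◎   █           ┃       
     0       0     ┃█    ◎ ◎□█           ┃       


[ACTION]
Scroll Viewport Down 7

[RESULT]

  │ge┃                                           
ha│ns┃                                           
Sa│at┃                                           
──┘in┃                                           
━━━━━━━━━━━━━━━━━━━┓                             
                   ┃                             
───────────────────┨                             
                   ┃━━━━━━━━━━━━━━━━━━━━━┓       
 B       C       D ┃ Sokoban             ┃       
-------------------┃─────────────────────┨       
     0       0     ┃██████████           ┃       
    77       0     ┃█        █           ┃       
     0       0     ┃█  ██  █ █           ┃       
     0       0     ┃█    ◎   █           ┃       
     0       0     ┃█    ◎ ◎□█           ┃       
━━━━━━━━━━━━━━━━━━━┛█  @     █           ┃       
                   ┃█    □  □█           ┃       
                   ┃██████████           ┃       
                   ┃Moves: 0  0/3        ┃       
                   ┃                     ┃       
                   ┃                     ┃       
                   ┃                     ┃       


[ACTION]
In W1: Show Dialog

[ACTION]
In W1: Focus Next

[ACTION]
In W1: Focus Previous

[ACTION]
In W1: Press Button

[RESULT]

anage┃                                           
trans┃                                           
nerat┃                                           
ordin┃                                           
━━━━━━━━━━━━━━━━━━━┓                             
                   ┃                             
───────────────────┨                             
                   ┃━━━━━━━━━━━━━━━━━━━━━┓       
 B       C       D ┃ Sokoban             ┃       
-------------------┃─────────────────────┨       
     0       0     ┃██████████           ┃       
    77       0     ┃█        █           ┃       
     0       0     ┃█  ██  █ █           ┃       
     0       0     ┃█    ◎   █           ┃       
     0       0     ┃█    ◎ ◎□█           ┃       
━━━━━━━━━━━━━━━━━━━┛█  @     █           ┃       
                   ┃█    □  □█           ┃       
                   ┃██████████           ┃       
                   ┃Moves: 0  0/3        ┃       
                   ┃                     ┃       
                   ┃                     ┃       
                   ┃                     ┃       


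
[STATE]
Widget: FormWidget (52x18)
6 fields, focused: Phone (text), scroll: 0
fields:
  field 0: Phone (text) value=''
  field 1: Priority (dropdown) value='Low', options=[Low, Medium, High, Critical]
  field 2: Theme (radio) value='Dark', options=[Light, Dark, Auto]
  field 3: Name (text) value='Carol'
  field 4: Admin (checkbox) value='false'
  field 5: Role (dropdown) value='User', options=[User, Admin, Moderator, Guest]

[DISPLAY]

> Phone:      [                                    ]
  Priority:   [Low                                ▼]
  Theme:      ( ) Light  (●) Dark  ( ) Auto         
  Name:       [Carol                               ]
  Admin:      [ ]                                   
  Role:       [User                               ▼]
                                                    
                                                    
                                                    
                                                    
                                                    
                                                    
                                                    
                                                    
                                                    
                                                    
                                                    
                                                    


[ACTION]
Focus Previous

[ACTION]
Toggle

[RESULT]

  Phone:      [                                    ]
  Priority:   [Low                                ▼]
  Theme:      ( ) Light  (●) Dark  ( ) Auto         
  Name:       [Carol                               ]
  Admin:      [ ]                                   
> Role:       [User                               ▼]
                                                    
                                                    
                                                    
                                                    
                                                    
                                                    
                                                    
                                                    
                                                    
                                                    
                                                    
                                                    


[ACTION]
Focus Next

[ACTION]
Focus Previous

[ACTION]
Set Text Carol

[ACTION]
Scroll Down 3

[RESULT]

  Name:       [Carol                               ]
  Admin:      [ ]                                   
> Role:       [User                               ▼]
                                                    
                                                    
                                                    
                                                    
                                                    
                                                    
                                                    
                                                    
                                                    
                                                    
                                                    
                                                    
                                                    
                                                    
                                                    


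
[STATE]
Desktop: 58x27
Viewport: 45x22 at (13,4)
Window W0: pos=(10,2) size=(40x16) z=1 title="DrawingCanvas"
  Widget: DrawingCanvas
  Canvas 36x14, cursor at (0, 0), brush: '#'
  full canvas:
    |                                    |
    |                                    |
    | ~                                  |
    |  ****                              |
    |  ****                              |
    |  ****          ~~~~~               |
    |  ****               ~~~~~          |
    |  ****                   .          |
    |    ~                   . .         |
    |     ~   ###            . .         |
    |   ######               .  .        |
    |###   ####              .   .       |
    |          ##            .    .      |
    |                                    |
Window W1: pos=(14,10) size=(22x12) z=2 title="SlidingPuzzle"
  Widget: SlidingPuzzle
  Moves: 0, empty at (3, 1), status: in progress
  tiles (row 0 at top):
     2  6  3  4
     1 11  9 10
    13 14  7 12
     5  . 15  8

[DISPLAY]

────────────────────────────────────┨        
                                    ┃        
                                    ┃        
                                    ┃        
****                                ┃        
****                                ┃        
*┏━━━━━━━━━━━━━━━━━━━━┓             ┃        
*┃ SlidingPuzzle      ┃~            ┃        
*┠────────────────────┨.            ┃        
 ┃┌────┬────┬────┬────┃ .           ┃        
 ┃│  2 │  6 │  3 │  4 ┃ .           ┃        
 ┃├────┼────┼────┼────┃  .          ┃        
#┃│  1 │ 11 │  9 │ 10 ┃   .         ┃        
━┃├────┼────┼────┼────┃━━━━━━━━━━━━━┛        
 ┃│ 13 │ 14 │  7 │ 12 ┃                      
 ┃├────┼────┼────┼────┃                      
 ┃│  5 │    │ 15 │  8 ┃                      
 ┗━━━━━━━━━━━━━━━━━━━━┛                      
                                             
                                             
                                             
                                             


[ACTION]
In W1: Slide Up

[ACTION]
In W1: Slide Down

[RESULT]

────────────────────────────────────┨        
                                    ┃        
                                    ┃        
                                    ┃        
****                                ┃        
****                                ┃        
*┏━━━━━━━━━━━━━━━━━━━━┓             ┃        
*┃ SlidingPuzzle      ┃~            ┃        
*┠────────────────────┨.            ┃        
 ┃┌────┬────┬────┬────┃ .           ┃        
 ┃│  2 │  6 │  3 │  4 ┃ .           ┃        
 ┃├────┼────┼────┼────┃  .          ┃        
#┃│  1 │ 11 │  9 │ 10 ┃   .         ┃        
━┃├────┼────┼────┼────┃━━━━━━━━━━━━━┛        
 ┃│ 13 │    │  7 │ 12 ┃                      
 ┃├────┼────┼────┼────┃                      
 ┃│  5 │ 14 │ 15 │  8 ┃                      
 ┗━━━━━━━━━━━━━━━━━━━━┛                      
                                             
                                             
                                             
                                             


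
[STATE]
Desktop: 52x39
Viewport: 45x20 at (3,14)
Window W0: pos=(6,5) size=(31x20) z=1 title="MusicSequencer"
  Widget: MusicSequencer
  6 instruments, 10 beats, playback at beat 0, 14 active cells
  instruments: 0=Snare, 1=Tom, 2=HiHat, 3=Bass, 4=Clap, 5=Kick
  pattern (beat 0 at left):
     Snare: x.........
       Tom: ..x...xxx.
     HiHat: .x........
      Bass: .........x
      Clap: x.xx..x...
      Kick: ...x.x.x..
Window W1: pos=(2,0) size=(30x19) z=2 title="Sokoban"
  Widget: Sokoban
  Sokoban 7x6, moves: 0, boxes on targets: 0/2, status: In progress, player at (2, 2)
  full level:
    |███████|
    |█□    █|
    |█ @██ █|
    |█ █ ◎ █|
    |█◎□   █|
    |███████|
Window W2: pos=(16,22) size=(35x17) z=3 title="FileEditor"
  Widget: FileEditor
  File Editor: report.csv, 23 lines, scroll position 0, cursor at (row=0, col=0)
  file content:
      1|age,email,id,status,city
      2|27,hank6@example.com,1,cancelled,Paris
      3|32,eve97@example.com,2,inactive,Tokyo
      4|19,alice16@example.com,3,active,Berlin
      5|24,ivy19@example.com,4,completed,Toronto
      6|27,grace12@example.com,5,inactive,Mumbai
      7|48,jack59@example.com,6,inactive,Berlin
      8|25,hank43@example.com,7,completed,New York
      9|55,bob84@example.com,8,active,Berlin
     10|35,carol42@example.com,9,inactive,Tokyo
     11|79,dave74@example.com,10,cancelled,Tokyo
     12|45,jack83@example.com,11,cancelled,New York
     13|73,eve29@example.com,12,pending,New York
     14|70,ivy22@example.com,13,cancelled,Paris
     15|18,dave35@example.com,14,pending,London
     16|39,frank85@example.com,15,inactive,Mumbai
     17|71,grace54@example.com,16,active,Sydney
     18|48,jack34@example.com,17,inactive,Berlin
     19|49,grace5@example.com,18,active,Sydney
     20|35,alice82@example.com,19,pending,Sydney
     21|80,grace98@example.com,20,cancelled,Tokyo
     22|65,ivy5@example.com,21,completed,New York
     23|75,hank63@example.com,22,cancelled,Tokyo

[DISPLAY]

                            ┃    ┃           
                            ┃    ┃           
                            ┃    ┃           
                            ┃    ┃           
━━━━━━━━━━━━━━━━━━━━━━━━━━━━┛    ┃           
   ┃                             ┃           
   ┃                             ┃           
   ┃                             ┃           
   ┃         ┏━━━━━━━━━━━━━━━━━━━━━━━━━━━━━━━
   ┃         ┃ FileEditor                    
   ┗━━━━━━━━━┠───────────────────────────────
             ┃█ge,email,id,status,city       
             ┃27,hank6@example.com,1,cancelle
             ┃32,eve97@example.com,2,inactive
             ┃19,alice16@example.com,3,active
             ┃24,ivy19@example.com,4,complete
             ┃27,grace12@example.com,5,inacti
             ┃48,jack59@example.com,6,inactiv
             ┃25,hank43@example.com,7,complet
             ┃55,bob84@example.com,8,active,B


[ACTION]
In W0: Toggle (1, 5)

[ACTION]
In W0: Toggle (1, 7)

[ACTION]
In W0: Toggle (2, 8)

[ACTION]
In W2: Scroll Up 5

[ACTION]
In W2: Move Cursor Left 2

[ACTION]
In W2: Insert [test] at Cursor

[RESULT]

                            ┃    ┃           
                            ┃    ┃           
                            ┃    ┃           
                            ┃    ┃           
━━━━━━━━━━━━━━━━━━━━━━━━━━━━┛    ┃           
   ┃                             ┃           
   ┃                             ┃           
   ┃                             ┃           
   ┃         ┏━━━━━━━━━━━━━━━━━━━━━━━━━━━━━━━
   ┃         ┃ FileEditor                    
   ┗━━━━━━━━━┠───────────────────────────────
             ┃test█ge,email,id,status,city   
             ┃27,hank6@example.com,1,cancelle
             ┃32,eve97@example.com,2,inactive
             ┃19,alice16@example.com,3,active
             ┃24,ivy19@example.com,4,complete
             ┃27,grace12@example.com,5,inacti
             ┃48,jack59@example.com,6,inactiv
             ┃25,hank43@example.com,7,complet
             ┃55,bob84@example.com,8,active,B


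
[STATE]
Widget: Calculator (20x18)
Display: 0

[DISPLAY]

                   0
┌───┬───┬───┬───┐   
│ 7 │ 8 │ 9 │ ÷ │   
├───┼───┼───┼───┤   
│ 4 │ 5 │ 6 │ × │   
├───┼───┼───┼───┤   
│ 1 │ 2 │ 3 │ - │   
├───┼───┼───┼───┤   
│ 0 │ . │ = │ + │   
├───┼───┼───┼───┤   
│ C │ MC│ MR│ M+│   
└───┴───┴───┴───┘   
                    
                    
                    
                    
                    
                    


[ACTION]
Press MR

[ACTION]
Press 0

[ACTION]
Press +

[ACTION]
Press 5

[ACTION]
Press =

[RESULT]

                   5
┌───┬───┬───┬───┐   
│ 7 │ 8 │ 9 │ ÷ │   
├───┼───┼───┼───┤   
│ 4 │ 5 │ 6 │ × │   
├───┼───┼───┼───┤   
│ 1 │ 2 │ 3 │ - │   
├───┼───┼───┼───┤   
│ 0 │ . │ = │ + │   
├───┼───┼───┼───┤   
│ C │ MC│ MR│ M+│   
└───┴───┴───┴───┘   
                    
                    
                    
                    
                    
                    


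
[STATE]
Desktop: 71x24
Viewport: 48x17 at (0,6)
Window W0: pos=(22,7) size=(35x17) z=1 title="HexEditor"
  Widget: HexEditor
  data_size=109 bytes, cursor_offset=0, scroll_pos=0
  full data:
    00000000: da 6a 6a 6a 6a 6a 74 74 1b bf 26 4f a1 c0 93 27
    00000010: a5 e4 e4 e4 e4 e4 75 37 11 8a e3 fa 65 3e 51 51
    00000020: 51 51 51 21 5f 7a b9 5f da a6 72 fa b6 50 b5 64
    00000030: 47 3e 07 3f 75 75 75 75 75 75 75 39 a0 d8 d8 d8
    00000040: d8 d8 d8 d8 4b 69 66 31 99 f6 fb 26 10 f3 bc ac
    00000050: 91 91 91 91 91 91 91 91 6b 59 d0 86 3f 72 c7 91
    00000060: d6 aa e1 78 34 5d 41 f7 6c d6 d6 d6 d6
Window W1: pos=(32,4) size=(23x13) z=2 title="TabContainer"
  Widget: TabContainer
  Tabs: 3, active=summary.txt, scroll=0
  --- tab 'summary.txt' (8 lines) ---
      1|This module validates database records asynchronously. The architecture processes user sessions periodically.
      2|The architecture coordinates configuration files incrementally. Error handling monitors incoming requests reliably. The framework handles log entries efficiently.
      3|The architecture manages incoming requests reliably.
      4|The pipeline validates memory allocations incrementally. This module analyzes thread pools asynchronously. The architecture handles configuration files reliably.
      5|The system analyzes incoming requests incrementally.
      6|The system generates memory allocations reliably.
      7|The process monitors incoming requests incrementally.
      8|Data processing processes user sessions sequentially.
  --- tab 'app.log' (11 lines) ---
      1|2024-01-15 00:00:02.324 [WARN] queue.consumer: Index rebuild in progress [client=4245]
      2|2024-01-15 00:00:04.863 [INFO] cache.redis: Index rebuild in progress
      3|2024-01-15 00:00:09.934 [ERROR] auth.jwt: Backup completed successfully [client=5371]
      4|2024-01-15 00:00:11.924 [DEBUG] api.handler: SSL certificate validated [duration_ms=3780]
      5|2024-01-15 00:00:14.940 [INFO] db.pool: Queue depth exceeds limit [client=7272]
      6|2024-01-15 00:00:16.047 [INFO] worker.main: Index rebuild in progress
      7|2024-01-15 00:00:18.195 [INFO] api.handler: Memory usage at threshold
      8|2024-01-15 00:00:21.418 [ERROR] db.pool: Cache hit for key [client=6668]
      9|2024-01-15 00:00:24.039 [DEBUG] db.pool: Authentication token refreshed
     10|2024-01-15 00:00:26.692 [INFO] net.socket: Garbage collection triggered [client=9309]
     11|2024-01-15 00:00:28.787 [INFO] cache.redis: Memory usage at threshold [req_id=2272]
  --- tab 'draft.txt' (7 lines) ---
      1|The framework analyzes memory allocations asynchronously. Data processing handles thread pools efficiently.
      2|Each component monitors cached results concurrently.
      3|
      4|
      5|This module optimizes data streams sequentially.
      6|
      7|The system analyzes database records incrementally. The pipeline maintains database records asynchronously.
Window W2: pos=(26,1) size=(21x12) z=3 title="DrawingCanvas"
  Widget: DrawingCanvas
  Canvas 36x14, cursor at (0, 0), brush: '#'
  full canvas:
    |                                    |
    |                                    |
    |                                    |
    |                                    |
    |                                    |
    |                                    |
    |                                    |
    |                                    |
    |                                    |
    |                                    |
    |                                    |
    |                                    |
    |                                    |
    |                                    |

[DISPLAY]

                          ┃                   ┃─
                      ┏━━━┃                   ┃ 
                      ┃ He┃                   ┃─
                      ┠───┃                   ┃l
                      ┃000┃                   ┃r
                      ┃000┃                   ┃r
                      ┃000┗━━━━━━━━━━━━━━━━━━━┛a
                      ┃00000030 ┃The system anal
                      ┃00000040 ┃The system gene
                      ┃00000050 ┃The process mon
                      ┃00000060 ┗━━━━━━━━━━━━━━━
                      ┃                         
                      ┃                         
                      ┃                         
                      ┃                         
                      ┃                         
                      ┃                         


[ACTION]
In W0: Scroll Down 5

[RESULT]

                          ┃                   ┃─
                      ┏━━━┃                   ┃ 
                      ┃ He┃                   ┃─
                      ┠───┃                   ┃l
                      ┃000┃                   ┃r
                      ┃000┃                   ┃r
                      ┃   ┗━━━━━━━━━━━━━━━━━━━┛a
                      ┃         ┃The system anal
                      ┃         ┃The system gene
                      ┃         ┃The process mon
                      ┃         ┗━━━━━━━━━━━━━━━
                      ┃                         
                      ┃                         
                      ┃                         
                      ┃                         
                      ┃                         
                      ┃                         


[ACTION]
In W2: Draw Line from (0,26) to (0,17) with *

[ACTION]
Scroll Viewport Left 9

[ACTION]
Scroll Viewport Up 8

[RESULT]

                                                
                          ┏━━━━━━━━━━━━━━━━━━━┓ 
                          ┃ DrawingCanvas     ┃ 
                          ┠───────────────────┨ 
                          ┃+                **┃━
                          ┃                   ┃ 
                          ┃                   ┃─
                      ┏━━━┃                   ┃ 
                      ┃ He┃                   ┃─
                      ┠───┃                   ┃l
                      ┃000┃                   ┃r
                      ┃000┃                   ┃r
                      ┃   ┗━━━━━━━━━━━━━━━━━━━┛a
                      ┃         ┃The system anal
                      ┃         ┃The system gene
                      ┃         ┃The process mon
                      ┃         ┗━━━━━━━━━━━━━━━


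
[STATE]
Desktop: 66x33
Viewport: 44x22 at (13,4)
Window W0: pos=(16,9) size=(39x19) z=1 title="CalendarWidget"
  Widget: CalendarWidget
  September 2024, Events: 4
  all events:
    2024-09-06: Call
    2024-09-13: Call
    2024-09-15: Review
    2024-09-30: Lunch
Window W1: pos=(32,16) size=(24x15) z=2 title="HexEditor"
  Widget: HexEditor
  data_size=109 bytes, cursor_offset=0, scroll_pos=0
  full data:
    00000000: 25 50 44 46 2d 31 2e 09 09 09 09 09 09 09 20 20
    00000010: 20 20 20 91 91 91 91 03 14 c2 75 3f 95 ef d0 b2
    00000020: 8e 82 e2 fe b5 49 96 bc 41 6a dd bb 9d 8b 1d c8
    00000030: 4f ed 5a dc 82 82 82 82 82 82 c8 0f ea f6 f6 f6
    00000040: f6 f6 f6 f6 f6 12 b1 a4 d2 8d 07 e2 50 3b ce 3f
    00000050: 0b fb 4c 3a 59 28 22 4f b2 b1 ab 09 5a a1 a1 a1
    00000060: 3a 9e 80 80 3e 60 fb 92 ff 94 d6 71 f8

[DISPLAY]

                                            
                                            
                                            
                                            
                                            
   ┏━━━━━━━━━━━━━━━━━━━━━━━━━━━━━━━━━━━━━┓  
   ┃ CalendarWidget                      ┃  
   ┠─────────────────────────────────────┨  
   ┃            September 2024           ┃  
   ┃Mo Tu We Th Fr Sa Su                 ┃  
   ┃                   1                 ┃  
   ┃ 2  3  4  5  6*  7  8                ┃  
   ┃ 9 10 11 12 13*┏━━━━━━━━━━━━━━━━━━━━━━┓ 
   ┃16 17 18 19 20 ┃ HexEditor            ┃ 
   ┃23 24 25 26 27 ┠──────────────────────┨ 
   ┃30*            ┃00000000  25 50 44 46 ┃ 
   ┃               ┃00000010  20 20 20 91 ┃ 
   ┃               ┃00000020  8e 82 e2 fe ┃ 
   ┃               ┃00000030  4f ed 5a dc ┃ 
   ┃               ┃00000040  f6 f6 f6 f6 ┃ 
   ┃               ┃00000050  0b fb 4c 3a ┃ 
   ┃               ┃00000060  3a 9e 80 80 ┃ 


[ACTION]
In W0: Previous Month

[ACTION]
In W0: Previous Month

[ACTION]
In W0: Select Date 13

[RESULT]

                                            
                                            
                                            
                                            
                                            
   ┏━━━━━━━━━━━━━━━━━━━━━━━━━━━━━━━━━━━━━┓  
   ┃ CalendarWidget                      ┃  
   ┠─────────────────────────────────────┨  
   ┃              July 2024              ┃  
   ┃Mo Tu We Th Fr Sa Su                 ┃  
   ┃ 1  2  3  4  5  6  7                 ┃  
   ┃ 8  9 10 11 12 [13] 14               ┃  
   ┃15 16 17 18 19 ┏━━━━━━━━━━━━━━━━━━━━━━┓ 
   ┃22 23 24 25 26 ┃ HexEditor            ┃ 
   ┃29 30 31       ┠──────────────────────┨ 
   ┃               ┃00000000  25 50 44 46 ┃ 
   ┃               ┃00000010  20 20 20 91 ┃ 
   ┃               ┃00000020  8e 82 e2 fe ┃ 
   ┃               ┃00000030  4f ed 5a dc ┃ 
   ┃               ┃00000040  f6 f6 f6 f6 ┃ 
   ┃               ┃00000050  0b fb 4c 3a ┃ 
   ┃               ┃00000060  3a 9e 80 80 ┃ 


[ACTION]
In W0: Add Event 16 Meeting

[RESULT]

                                            
                                            
                                            
                                            
                                            
   ┏━━━━━━━━━━━━━━━━━━━━━━━━━━━━━━━━━━━━━┓  
   ┃ CalendarWidget                      ┃  
   ┠─────────────────────────────────────┨  
   ┃              July 2024              ┃  
   ┃Mo Tu We Th Fr Sa Su                 ┃  
   ┃ 1  2  3  4  5  6  7                 ┃  
   ┃ 8  9 10 11 12 [13] 14               ┃  
   ┃15 16* 17 18 19┏━━━━━━━━━━━━━━━━━━━━━━┓ 
   ┃22 23 24 25 26 ┃ HexEditor            ┃ 
   ┃29 30 31       ┠──────────────────────┨ 
   ┃               ┃00000000  25 50 44 46 ┃ 
   ┃               ┃00000010  20 20 20 91 ┃ 
   ┃               ┃00000020  8e 82 e2 fe ┃ 
   ┃               ┃00000030  4f ed 5a dc ┃ 
   ┃               ┃00000040  f6 f6 f6 f6 ┃ 
   ┃               ┃00000050  0b fb 4c 3a ┃ 
   ┃               ┃00000060  3a 9e 80 80 ┃ 


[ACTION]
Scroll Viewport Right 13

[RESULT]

                                            
                                            
                                            
                                            
                                            
━━━━━━━━━━━━━━━━━━━━━━━━━━━━━━━━┓           
ndarWidget                      ┃           
────────────────────────────────┨           
         July 2024              ┃           
 We Th Fr Sa Su                 ┃           
  3  4  5  6  7                 ┃           
 10 11 12 [13] 14               ┃           
* 17 18 19┏━━━━━━━━━━━━━━━━━━━━━━┓          
 24 25 26 ┃ HexEditor            ┃          
 31       ┠──────────────────────┨          
          ┃00000000  25 50 44 46 ┃          
          ┃00000010  20 20 20 91 ┃          
          ┃00000020  8e 82 e2 fe ┃          
          ┃00000030  4f ed 5a dc ┃          
          ┃00000040  f6 f6 f6 f6 ┃          
          ┃00000050  0b fb 4c 3a ┃          
          ┃00000060  3a 9e 80 80 ┃          
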